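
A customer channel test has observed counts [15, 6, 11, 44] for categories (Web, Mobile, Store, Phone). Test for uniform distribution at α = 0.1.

Expected = 19 each. χ² = Σ(O-E)²/E = 46.0. df = 3, critical value = 6.251. Reject H₀.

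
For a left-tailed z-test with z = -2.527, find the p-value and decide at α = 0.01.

p = P(Z < -2.527) = Φ(-2.527) ≈ 0.0058. Since p < 0.01, reject H₀ (significant) at α = 0.01.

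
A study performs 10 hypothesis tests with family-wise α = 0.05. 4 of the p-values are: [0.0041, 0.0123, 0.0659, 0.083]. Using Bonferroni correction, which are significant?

Bonferroni α = 0.05/10 = 0.005. Significant p-values: [0.0041]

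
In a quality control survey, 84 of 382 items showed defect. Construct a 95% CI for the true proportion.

p̂ = 0.22. CI = p̂ ± z*√(p̂(1-p̂)/n) = (0.178, 0.261)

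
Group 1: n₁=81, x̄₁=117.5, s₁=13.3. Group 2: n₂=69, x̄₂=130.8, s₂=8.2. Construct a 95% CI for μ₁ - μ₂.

Difference = -13.3. SE = √(13.3²/81 + 8.2²/69) = 1.777. CI = (-16.78, -9.82)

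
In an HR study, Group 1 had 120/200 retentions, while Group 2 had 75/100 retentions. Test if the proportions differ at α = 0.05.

p̂₁ = 0.6, p̂₂ = 0.75, pooled p̂ = 0.65. z = -2.568. Critical: ±1.96. Reject H₀.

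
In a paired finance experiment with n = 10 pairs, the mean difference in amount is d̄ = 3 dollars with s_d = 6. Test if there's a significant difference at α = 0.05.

t = d̄/(s_d/√n) = 3/(6/√10) = 1.581. df = 9, critical t = ±2.262. Fail to reject H₀.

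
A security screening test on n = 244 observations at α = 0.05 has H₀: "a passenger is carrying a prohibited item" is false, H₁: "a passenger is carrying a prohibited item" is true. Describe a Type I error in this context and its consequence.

Type I error: rejecting H₀ when it is true — concluding that a passenger is carrying a prohibited item when in fact it is not. Consequence: detaining an innocent passenger — delay and inconvenience.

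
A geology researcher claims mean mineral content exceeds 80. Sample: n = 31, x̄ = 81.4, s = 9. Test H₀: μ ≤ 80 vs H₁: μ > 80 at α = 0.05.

t = (81.4 - 80)/(9/√31) = 0.866, df = 30. Critical t = 1.697. Fail to reject H₀.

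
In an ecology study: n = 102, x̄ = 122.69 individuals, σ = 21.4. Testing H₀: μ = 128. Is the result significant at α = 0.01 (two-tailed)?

z = (122.69 - 128)/(21.4/√102) = -2.506. Since |z| ≤ 2.576, not significant at α = 0.01.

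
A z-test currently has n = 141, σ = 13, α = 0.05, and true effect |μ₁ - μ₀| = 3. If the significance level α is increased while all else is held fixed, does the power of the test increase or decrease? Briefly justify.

Power increases: a larger α lowers the critical value, so more of the H₁ sampling distribution falls in the rejection region.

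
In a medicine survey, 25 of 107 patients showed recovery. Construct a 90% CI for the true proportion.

p̂ = 0.234. CI = p̂ ± z*√(p̂(1-p̂)/n) = (0.166, 0.301)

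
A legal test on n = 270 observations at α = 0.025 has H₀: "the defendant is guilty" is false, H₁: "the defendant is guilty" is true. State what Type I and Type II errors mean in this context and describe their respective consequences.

Type I (false positive): concluding that the defendant is guilty when it is not — convicting an innocent person. Type II (false negative): failing to conclude that the defendant is guilty when it is — acquitting a guilty person. Which is costlier depends on domain priorities and is a judgement call rather than a statistical fact.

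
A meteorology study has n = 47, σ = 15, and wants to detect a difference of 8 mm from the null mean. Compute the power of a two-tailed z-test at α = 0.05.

SE = σ/√n = 15/√47 = 2.188. Non-centrality λ = d/SE = 8/2.188 = 3.656. Power ≈ Φ(λ - z_{α/2}) = Φ(3.656 - 1.96) = Φ(1.696) = 0.955.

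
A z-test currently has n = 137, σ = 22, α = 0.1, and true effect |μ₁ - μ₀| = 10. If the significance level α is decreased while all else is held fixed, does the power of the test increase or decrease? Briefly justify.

Power decreases: a smaller α raises the critical value, so less of the H₁ sampling distribution falls in the rejection region.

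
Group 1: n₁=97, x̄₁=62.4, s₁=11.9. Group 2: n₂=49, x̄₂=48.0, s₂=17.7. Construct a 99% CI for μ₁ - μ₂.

Difference = 14.4. SE = √(11.9²/97 + 17.7²/49) = 2.802. CI = (7.18, 21.62)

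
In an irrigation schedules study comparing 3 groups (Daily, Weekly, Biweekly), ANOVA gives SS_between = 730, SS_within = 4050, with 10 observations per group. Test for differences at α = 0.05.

df_between = 2, df_within = 27. F = MS_between/MS_within = 365.0/150.0 = 2.433. F_crit ≈ 3.354. Fail to reject H₀.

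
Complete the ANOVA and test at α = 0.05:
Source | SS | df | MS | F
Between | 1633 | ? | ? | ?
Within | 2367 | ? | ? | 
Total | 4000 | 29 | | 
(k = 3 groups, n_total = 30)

df_between = 2, df_within = 27. MS_between = 816.5, MS_within = 87.67. F = 9.314, F_crit ≈ 3.354. Reject H₀.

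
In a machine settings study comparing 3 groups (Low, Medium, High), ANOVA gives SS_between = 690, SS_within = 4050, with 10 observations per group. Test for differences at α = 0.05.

df_between = 2, df_within = 27. F = MS_between/MS_within = 345.0/150.0 = 2.3. F_crit ≈ 3.354. Fail to reject H₀.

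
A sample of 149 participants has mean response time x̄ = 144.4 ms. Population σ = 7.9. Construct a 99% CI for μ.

CI = x̄ ± z*(σ/√n) = 144.4 ± 2.576(7.9/√149) = 144.4 ± 1.67 = (142.73, 146.07)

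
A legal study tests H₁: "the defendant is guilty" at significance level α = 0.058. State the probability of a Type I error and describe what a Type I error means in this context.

P(Type I error) = α = 0.058. A Type I error is rejecting H₀ when H₀ is actually true (false positive) — here, concluding that the defendant is guilty when in fact this is not the case. Consequence: convicting an innocent person.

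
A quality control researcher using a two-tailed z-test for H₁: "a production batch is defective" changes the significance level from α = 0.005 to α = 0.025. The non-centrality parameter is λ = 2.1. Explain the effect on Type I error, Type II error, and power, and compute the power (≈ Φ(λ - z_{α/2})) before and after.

Increasing α from 0.005 to 0.025:
• Type I error rate increases (α is the Type I rate by definition).
• Critical value moves from z_{α/2} = 2.807 to 2.241, so power = Φ(λ - z_{α/2}) goes from Φ(2.1 - 2.807) = 0.24 to Φ(2.1 - 2.241) = 0.444.
• Type II error rate β = 1 - power therefore decreases (0.76 → 0.556).
Appropriate when false negatives are costly — here, shipping a defective batch — faulty products reach customers.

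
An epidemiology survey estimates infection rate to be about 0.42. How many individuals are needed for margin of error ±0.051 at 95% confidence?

n = z²p(1-p)/E² = 1.96²×0.42×0.58/0.051² = 359.8 → n = 360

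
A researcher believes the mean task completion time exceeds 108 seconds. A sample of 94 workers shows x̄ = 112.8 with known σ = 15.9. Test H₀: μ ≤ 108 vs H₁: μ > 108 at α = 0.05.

z = 2.927. Critical value: 1.645. Reject H₀.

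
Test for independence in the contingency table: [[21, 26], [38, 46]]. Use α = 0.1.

χ² = 0.004. df = 1, critical = 2.706. Fail to reject H₀. No evidence of dependence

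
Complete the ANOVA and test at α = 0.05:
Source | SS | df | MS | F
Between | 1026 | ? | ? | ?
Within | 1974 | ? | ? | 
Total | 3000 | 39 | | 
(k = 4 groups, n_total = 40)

df_between = 3, df_within = 36. MS_between = 342.0, MS_within = 54.83. F = 6.237, F_crit ≈ 2.866. Reject H₀.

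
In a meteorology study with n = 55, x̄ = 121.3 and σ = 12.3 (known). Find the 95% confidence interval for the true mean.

CI = x̄ ± z*(σ/√n) = 121.3 ± 1.96(12.3/√55) = 121.3 ± 3.25 = (118.05, 124.55)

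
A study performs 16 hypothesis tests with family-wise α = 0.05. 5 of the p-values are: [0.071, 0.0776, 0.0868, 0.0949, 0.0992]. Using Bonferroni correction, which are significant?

Bonferroni α = 0.05/16 = 0.00313. None of the given p-values are significant.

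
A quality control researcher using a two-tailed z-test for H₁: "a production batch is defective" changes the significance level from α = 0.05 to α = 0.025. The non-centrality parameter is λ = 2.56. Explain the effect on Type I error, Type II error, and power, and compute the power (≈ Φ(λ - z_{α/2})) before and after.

Decreasing α from 0.05 to 0.025:
• Type I error rate decreases (α is the Type I rate by definition).
• Critical value moves from z_{α/2} = 1.96 to 2.241, so power = Φ(λ - z_{α/2}) goes from Φ(2.56 - 1.96) = 0.726 to Φ(2.56 - 2.241) = 0.625.
• Type II error rate β = 1 - power therefore increases (0.274 → 0.375).
Appropriate when false positives are costly — here, scrapping a good batch — wasted material and cost for no reason.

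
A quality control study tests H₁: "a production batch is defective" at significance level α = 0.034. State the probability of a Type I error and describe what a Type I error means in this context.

P(Type I error) = α = 0.034. A Type I error is rejecting H₀ when H₀ is actually true (false positive) — here, concluding that a production batch is defective when in fact this is not the case. Consequence: scrapping a good batch — wasted material and cost for no reason.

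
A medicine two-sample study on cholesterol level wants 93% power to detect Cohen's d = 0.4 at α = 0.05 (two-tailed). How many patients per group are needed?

z_{α/2} = 1.96, z_β = Φ⁻¹(0.93) = 1.476. For small effect (d = 0.4): n per group = 2(z_{α/2} + z_β)²/d² = 2(1.96 + 1.476)²/0.4² = 147.6 → 148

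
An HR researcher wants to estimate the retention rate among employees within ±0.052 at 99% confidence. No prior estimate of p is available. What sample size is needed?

Conservative approach: use p = 0.5 (maximizes p(1-p) = 0.25). n = z²(0.25)/E² = 2.576²×0.25/0.052² = 613.5 → n = 614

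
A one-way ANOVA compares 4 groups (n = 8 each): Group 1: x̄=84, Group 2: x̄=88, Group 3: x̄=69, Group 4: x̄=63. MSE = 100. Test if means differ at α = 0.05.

Grand mean = 76.0. SS_between = 3408.0, MS_between = 1136.0. F = 11.36, F_crit ≈ 2.947. Reject H₀.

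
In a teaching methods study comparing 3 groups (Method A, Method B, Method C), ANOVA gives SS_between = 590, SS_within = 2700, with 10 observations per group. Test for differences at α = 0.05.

df_between = 2, df_within = 27. F = MS_between/MS_within = 295.0/100.0 = 2.95. F_crit ≈ 3.354. Fail to reject H₀.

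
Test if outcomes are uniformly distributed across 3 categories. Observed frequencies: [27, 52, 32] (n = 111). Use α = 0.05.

Expected = 37 each. χ² = Σ(O-E)²/E = 9.459. df = 2, critical value = 5.991. Reject H₀.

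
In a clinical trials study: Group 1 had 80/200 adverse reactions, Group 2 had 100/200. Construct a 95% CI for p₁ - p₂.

p̂₁ = 0.4, p̂₂ = 0.5. Difference = -0.1. CI = (-0.197, -0.003)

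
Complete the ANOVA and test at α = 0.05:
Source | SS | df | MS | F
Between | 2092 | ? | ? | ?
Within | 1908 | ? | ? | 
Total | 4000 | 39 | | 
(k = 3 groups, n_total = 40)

df_between = 2, df_within = 37. MS_between = 1046.0, MS_within = 51.57. F = 20.284, F_crit ≈ 3.252. Reject H₀.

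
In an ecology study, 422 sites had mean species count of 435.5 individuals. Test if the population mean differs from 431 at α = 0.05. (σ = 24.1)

z = (x̄ - μ₀)/(σ/√n) = (435.5 - 431)/(24.1/√422) = 3.836. Critical value: ±1.96. Since |3.836| > 1.96, Reject H₀.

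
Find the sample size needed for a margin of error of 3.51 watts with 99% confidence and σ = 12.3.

n = (z*σ/E)² = (2.576×12.3/3.51)² = 81.5 → n = 82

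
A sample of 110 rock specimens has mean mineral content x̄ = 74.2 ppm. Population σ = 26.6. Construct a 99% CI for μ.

CI = x̄ ± z*(σ/√n) = 74.2 ± 2.576(26.6/√110) = 74.2 ± 6.53 = (67.67, 80.73)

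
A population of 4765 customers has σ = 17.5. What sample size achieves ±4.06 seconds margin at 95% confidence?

Without FPC: n₀ = (1.96×17.5/4.06)² = 71.373. With FPC: n = n₀N/(n₀+N-1) = 70.3 → n = 71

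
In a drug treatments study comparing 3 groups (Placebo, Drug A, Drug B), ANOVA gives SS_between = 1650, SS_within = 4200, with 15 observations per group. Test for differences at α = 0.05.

df_between = 2, df_within = 42. F = MS_between/MS_within = 825.0/100.0 = 8.25. F_crit ≈ 3.22. Reject H₀. At least one mean differs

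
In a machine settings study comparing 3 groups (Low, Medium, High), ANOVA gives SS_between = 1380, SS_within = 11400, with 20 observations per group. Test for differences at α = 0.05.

df_between = 2, df_within = 57. F = MS_between/MS_within = 690.0/200.0 = 3.45. F_crit ≈ 3.159. Reject H₀. At least one mean differs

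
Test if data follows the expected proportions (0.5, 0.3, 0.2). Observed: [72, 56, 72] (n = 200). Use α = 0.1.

Expected: [100.0, 60.0, 40.0]. χ² = 33.707. df = 2, critical = 4.605. Reject H₀.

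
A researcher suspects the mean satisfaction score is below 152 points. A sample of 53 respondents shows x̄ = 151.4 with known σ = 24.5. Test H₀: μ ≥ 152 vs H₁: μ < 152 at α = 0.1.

z = -0.178. Critical value: -1.28. Fail to reject H₀.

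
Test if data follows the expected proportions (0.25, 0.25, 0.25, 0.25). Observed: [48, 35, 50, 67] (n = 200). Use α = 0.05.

Expected: [50.0, 50.0, 50.0, 50.0]. χ² = 10.36. df = 3, critical = 7.815. Reject H₀.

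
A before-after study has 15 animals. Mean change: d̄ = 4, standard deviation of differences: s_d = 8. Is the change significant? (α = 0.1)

t = d̄/(s_d/√n) = 4/(8/√15) = 1.936. df = 14, critical t = ±1.761. Reject H₀.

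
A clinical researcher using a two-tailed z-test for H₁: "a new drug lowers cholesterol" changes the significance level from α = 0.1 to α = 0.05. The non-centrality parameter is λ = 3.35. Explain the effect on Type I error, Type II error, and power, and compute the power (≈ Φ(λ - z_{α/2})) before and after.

Decreasing α from 0.1 to 0.05:
• Type I error rate decreases (α is the Type I rate by definition).
• Critical value moves from z_{α/2} = 1.645 to 1.96, so power = Φ(λ - z_{α/2}) goes from Φ(3.35 - 1.645) = 0.956 to Φ(3.35 - 1.96) = 0.918.
• Type II error rate β = 1 - power therefore increases (0.044 → 0.082).
Appropriate when false positives are costly — here, approving an ineffective drug — patients take a useless medication and may skip effective alternatives.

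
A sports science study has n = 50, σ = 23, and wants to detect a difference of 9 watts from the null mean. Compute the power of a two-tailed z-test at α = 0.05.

SE = σ/√n = 23/√50 = 3.253. Non-centrality λ = d/SE = 9/3.253 = 2.767. Power ≈ Φ(λ - z_{α/2}) = Φ(2.767 - 1.96) = Φ(0.807) = 0.79.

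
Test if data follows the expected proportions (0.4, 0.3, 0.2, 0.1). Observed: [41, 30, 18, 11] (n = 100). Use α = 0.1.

Expected: [40.0, 30.0, 20.0, 10.0]. χ² = 0.325. df = 3, critical = 6.251. Fail to reject H₀.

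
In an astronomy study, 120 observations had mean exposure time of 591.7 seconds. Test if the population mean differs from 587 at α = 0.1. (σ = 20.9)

z = (x̄ - μ₀)/(σ/√n) = (591.7 - 587)/(20.9/√120) = 2.463. Critical value: ±1.645. Since |2.463| > 1.645, Reject H₀.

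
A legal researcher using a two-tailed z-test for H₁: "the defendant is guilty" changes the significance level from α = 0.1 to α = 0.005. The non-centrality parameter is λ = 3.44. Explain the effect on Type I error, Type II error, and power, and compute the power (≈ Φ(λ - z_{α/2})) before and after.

Decreasing α from 0.1 to 0.005:
• Type I error rate decreases (α is the Type I rate by definition).
• Critical value moves from z_{α/2} = 1.645 to 2.807, so power = Φ(λ - z_{α/2}) goes from Φ(3.44 - 1.645) = 0.964 to Φ(3.44 - 2.807) = 0.737.
• Type II error rate β = 1 - power therefore increases (0.036 → 0.263).
Appropriate when false positives are costly — here, convicting an innocent person.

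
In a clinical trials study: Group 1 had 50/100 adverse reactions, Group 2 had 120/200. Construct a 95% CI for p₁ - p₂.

p̂₁ = 0.5, p̂₂ = 0.6. Difference = -0.1. CI = (-0.219, 0.019)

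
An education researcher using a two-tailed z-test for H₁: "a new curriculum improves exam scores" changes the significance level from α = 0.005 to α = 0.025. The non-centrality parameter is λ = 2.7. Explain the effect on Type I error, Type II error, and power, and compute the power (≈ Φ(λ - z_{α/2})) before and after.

Increasing α from 0.005 to 0.025:
• Type I error rate increases (α is the Type I rate by definition).
• Critical value moves from z_{α/2} = 2.807 to 2.241, so power = Φ(λ - z_{α/2}) goes from Φ(2.7 - 2.807) = 0.457 to Φ(2.7 - 2.241) = 0.677.
• Type II error rate β = 1 - power therefore decreases (0.543 → 0.323).
Appropriate when false negatives are costly — here, keeping the old curriculum when the new one would have helped students.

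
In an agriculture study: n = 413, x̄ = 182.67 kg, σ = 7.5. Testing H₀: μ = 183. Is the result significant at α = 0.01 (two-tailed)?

z = (182.67 - 183)/(7.5/√413) = -0.894. Since |z| ≤ 2.576, not significant at α = 0.01.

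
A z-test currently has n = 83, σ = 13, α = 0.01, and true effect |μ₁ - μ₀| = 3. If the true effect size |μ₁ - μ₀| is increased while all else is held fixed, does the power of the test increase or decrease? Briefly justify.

Power increases: a larger true effect increases the non-centrality λ = |μ₁ - μ₀|/(σ/√n).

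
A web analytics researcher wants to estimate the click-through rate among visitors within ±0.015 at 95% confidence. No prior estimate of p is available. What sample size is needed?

Conservative approach: use p = 0.5 (maximizes p(1-p) = 0.25). n = z²(0.25)/E² = 1.96²×0.25/0.015² = 4268.4 → n = 4269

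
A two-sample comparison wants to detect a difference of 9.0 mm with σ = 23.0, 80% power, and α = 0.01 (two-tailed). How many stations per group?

n per group = 2(z_α/2 + z_β)²σ²/d² = 2×(2.576 + 0.84)²×23.0²/9.0² = 152.4 → n = 153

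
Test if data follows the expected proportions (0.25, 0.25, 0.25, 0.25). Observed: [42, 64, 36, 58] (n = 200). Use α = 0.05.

Expected: [50.0, 50.0, 50.0, 50.0]. χ² = 10.4. df = 3, critical = 7.815. Reject H₀.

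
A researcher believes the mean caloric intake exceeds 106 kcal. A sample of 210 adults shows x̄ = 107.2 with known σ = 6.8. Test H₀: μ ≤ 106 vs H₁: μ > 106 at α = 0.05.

z = 2.557. Critical value: 1.645. Reject H₀.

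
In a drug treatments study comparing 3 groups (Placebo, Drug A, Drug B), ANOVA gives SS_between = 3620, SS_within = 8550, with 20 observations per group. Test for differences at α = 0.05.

df_between = 2, df_within = 57. F = MS_between/MS_within = 1810.0/150.0 = 12.067. F_crit ≈ 3.159. Reject H₀. At least one mean differs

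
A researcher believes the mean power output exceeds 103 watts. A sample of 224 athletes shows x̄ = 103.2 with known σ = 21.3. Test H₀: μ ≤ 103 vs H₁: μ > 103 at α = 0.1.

z = 0.141. Critical value: 1.28. Fail to reject H₀.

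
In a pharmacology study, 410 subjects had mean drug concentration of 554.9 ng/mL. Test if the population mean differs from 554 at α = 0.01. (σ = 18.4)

z = (x̄ - μ₀)/(σ/√n) = (554.9 - 554)/(18.4/√410) = 0.99. Critical value: ±2.576. Since |0.99| ≤ 2.576, Fail to reject H₀.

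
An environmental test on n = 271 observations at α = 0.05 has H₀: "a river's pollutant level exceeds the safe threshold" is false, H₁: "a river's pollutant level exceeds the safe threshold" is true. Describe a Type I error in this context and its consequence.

Type I error: rejecting H₀ when it is true — concluding that a river's pollutant level exceeds the safe threshold when in fact it is not. Consequence: shutting down a compliant factory unnecessarily.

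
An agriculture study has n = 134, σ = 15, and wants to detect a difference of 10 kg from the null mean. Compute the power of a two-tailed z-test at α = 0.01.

SE = σ/√n = 15/√134 = 1.296. Non-centrality λ = d/SE = 10/1.296 = 7.717. Power ≈ Φ(λ - z_{α/2}) = Φ(7.717 - 2.576) = Φ(5.141) = 1.0.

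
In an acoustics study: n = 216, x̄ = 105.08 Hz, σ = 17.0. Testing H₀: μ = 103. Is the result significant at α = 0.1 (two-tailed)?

z = (105.08 - 103)/(17.0/√216) = 1.798. Since |z| > 1.645, significant at α = 0.1.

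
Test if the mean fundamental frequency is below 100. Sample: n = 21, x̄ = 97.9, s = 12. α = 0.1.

t = (97.9 - 100)/(12/√21) = -0.802, df = 20. Critical t = -1.325. Fail to reject H₀.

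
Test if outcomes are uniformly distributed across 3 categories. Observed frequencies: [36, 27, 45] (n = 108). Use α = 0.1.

Expected = 36 each. χ² = Σ(O-E)²/E = 4.5. df = 2, critical value = 4.605. Fail to reject H₀.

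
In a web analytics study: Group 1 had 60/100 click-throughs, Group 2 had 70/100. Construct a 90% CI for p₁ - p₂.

p̂₁ = 0.6, p̂₂ = 0.7. Difference = -0.1. CI = (-0.21, 0.01)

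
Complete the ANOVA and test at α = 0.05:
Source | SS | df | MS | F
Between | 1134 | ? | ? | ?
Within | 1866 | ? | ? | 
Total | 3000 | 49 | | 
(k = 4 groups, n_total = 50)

df_between = 3, df_within = 46. MS_between = 378.0, MS_within = 40.57. F = 9.318, F_crit ≈ 2.807. Reject H₀.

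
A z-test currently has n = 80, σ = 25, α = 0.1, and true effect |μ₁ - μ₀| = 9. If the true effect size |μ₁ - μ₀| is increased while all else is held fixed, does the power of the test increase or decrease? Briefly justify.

Power increases: a larger true effect increases the non-centrality λ = |μ₁ - μ₀|/(σ/√n).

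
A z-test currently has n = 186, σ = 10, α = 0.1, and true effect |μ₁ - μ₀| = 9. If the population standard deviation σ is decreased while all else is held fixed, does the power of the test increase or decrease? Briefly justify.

Power increases: a smaller σ shrinks the standard error σ/√n, moving the sampling distribution under H₁ further from the critical value.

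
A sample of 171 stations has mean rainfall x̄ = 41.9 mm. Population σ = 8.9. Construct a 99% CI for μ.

CI = x̄ ± z*(σ/√n) = 41.9 ± 2.576(8.9/√171) = 41.9 ± 1.75 = (40.15, 43.65)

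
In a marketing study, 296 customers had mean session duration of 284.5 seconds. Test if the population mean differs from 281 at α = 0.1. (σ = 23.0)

z = (x̄ - μ₀)/(σ/√n) = (284.5 - 281)/(23.0/√296) = 2.618. Critical value: ±1.645. Since |2.618| > 1.645, Reject H₀.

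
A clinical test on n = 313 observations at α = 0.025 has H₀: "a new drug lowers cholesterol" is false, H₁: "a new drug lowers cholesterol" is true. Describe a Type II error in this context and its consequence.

Type II error: failing to reject H₀ when it is false — concluding that a new drug lowers cholesterol is not supported when in fact it is. Consequence: shelving an effective drug — patients miss out on a treatment that would have helped.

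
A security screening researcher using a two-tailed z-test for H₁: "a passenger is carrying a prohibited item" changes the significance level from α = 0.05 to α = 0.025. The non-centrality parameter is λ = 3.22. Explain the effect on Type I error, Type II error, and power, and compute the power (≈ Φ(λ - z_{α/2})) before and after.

Decreasing α from 0.05 to 0.025:
• Type I error rate decreases (α is the Type I rate by definition).
• Critical value moves from z_{α/2} = 1.96 to 2.241, so power = Φ(λ - z_{α/2}) goes from Φ(3.22 - 1.96) = 0.896 to Φ(3.22 - 2.241) = 0.836.
• Type II error rate β = 1 - power therefore increases (0.104 → 0.164).
Appropriate when false positives are costly — here, detaining an innocent passenger — delay and inconvenience.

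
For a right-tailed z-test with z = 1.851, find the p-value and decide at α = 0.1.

p = P(Z > 1.851) = 1 - Φ(1.851) ≈ 0.0321. Since p < 0.1, reject H₀ (significant) at α = 0.1.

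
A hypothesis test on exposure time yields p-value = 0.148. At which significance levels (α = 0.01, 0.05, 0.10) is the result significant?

p = 0.148. Not significant at any of the given levels.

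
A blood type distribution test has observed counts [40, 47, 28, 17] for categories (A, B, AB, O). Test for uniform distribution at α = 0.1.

Expected = 33 each. χ² = Σ(O-E)²/E = 15.939. df = 3, critical value = 6.251. Reject H₀.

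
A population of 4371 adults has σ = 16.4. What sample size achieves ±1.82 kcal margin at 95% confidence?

Without FPC: n₀ = (1.96×16.4/1.82)² = 311.93. With FPC: n = n₀N/(n₀+N-1) = 291.2 → n = 292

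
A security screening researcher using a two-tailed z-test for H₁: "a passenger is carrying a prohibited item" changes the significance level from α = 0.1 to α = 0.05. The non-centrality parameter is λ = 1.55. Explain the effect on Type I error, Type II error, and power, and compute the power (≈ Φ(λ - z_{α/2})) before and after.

Decreasing α from 0.1 to 0.05:
• Type I error rate decreases (α is the Type I rate by definition).
• Critical value moves from z_{α/2} = 1.645 to 1.96, so power = Φ(λ - z_{α/2}) goes from Φ(1.55 - 1.645) = 0.462 to Φ(1.55 - 1.96) = 0.341.
• Type II error rate β = 1 - power therefore increases (0.538 → 0.659).
Appropriate when false positives are costly — here, detaining an innocent passenger — delay and inconvenience.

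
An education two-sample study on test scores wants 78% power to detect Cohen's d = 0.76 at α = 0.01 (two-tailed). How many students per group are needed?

z_{α/2} = 2.576, z_β = Φ⁻¹(0.78) = 0.772. For medium effect (d = 0.76): n per group = 2(z_{α/2} + z_β)²/d² = 2(2.576 + 0.772)²/0.76² = 38.8 → 39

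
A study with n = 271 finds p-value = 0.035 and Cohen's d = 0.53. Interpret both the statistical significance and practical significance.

Statistically significant (p = 0.035 < 0.05). Cohen's d = 0.53 indicates a medium effect size. Both statistical and practical significance should be considered.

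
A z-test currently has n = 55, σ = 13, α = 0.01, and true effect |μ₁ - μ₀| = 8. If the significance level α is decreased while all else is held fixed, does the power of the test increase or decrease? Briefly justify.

Power decreases: a smaller α raises the critical value, so less of the H₁ sampling distribution falls in the rejection region.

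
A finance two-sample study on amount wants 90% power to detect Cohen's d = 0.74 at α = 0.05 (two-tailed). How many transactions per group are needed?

z_{α/2} = 1.96, z_β = Φ⁻¹(0.9) = 1.282. For medium effect (d = 0.74): n per group = 2(z_{α/2} + z_β)²/d² = 2(1.96 + 1.282)²/0.74² = 38.4 → 39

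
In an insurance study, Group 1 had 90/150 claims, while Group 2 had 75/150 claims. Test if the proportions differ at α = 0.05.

p̂₁ = 0.6, p̂₂ = 0.5, pooled p̂ = 0.55. z = 1.741. Critical: ±1.96. Fail to reject H₀.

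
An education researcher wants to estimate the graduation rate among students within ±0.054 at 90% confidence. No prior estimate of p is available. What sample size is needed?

Conservative approach: use p = 0.5 (maximizes p(1-p) = 0.25). n = z²(0.25)/E² = 1.645²×0.25/0.054² = 232.0 → n = 232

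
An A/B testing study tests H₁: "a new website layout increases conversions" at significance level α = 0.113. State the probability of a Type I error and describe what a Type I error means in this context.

P(Type I error) = α = 0.113. A Type I error is rejecting H₀ when H₀ is actually true (false positive) — here, concluding that a new website layout increases conversions when in fact this is not the case. Consequence: rolling out a layout that doesn't actually help — wasted engineering effort.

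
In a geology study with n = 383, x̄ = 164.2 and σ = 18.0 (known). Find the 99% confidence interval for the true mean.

CI = x̄ ± z*(σ/√n) = 164.2 ± 2.576(18.0/√383) = 164.2 ± 2.37 = (161.83, 166.57)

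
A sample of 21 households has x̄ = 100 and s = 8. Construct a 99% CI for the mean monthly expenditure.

CI = x̄ ± t*(s/√n) = 100 ± 2.845(8/√21) = (95.03, 104.97)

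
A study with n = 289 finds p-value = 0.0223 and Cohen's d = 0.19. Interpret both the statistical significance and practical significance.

Statistically significant (p = 0.0223 < 0.05). Cohen's d = 0.19 indicates a very small effect size. Both statistical and practical significance should be considered.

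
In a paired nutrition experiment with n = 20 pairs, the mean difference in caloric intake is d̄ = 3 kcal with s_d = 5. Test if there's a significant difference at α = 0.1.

t = d̄/(s_d/√n) = 3/(5/√20) = 2.683. df = 19, critical t = ±1.729. Reject H₀.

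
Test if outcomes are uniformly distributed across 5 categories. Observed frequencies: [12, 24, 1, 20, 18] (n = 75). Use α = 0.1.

Expected = 15 each. χ² = Σ(O-E)²/E = 21.333. df = 4, critical value = 7.779. Reject H₀.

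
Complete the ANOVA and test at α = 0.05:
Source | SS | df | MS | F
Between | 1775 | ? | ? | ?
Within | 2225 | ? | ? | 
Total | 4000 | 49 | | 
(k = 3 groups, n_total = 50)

df_between = 2, df_within = 47. MS_between = 887.5, MS_within = 47.34. F = 18.747, F_crit ≈ 3.195. Reject H₀.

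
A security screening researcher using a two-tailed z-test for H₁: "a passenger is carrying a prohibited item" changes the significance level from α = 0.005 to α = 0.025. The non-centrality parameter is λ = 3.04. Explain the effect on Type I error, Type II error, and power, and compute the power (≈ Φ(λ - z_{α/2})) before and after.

Increasing α from 0.005 to 0.025:
• Type I error rate increases (α is the Type I rate by definition).
• Critical value moves from z_{α/2} = 2.807 to 2.241, so power = Φ(λ - z_{α/2}) goes from Φ(3.04 - 2.807) = 0.592 to Φ(3.04 - 2.241) = 0.788.
• Type II error rate β = 1 - power therefore decreases (0.408 → 0.212).
Appropriate when false negatives are costly — here, letting a prohibited item through — security breach.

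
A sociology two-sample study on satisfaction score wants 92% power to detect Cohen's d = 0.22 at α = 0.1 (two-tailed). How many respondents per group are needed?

z_{α/2} = 1.645, z_β = Φ⁻¹(0.92) = 1.405. For small effect (d = 0.22): n per group = 2(z_{α/2} + z_β)²/d² = 2(1.645 + 1.405)²/0.22² = 384.4 → 385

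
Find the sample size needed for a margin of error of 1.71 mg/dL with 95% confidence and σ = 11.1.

n = (z*σ/E)² = (1.96×11.1/1.71)² = 161.9 → n = 162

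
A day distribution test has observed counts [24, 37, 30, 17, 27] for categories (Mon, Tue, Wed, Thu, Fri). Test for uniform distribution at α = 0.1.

Expected = 27 each. χ² = Σ(O-E)²/E = 8.074. df = 4, critical value = 7.779. Reject H₀.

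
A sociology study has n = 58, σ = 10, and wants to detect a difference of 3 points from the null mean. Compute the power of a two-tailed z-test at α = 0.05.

SE = σ/√n = 10/√58 = 1.313. Non-centrality λ = d/SE = 3/1.313 = 2.285. Power ≈ Φ(λ - z_{α/2}) = Φ(2.285 - 1.96) = Φ(0.325) = 0.627.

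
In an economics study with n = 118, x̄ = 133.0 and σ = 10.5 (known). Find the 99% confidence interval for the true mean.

CI = x̄ ± z*(σ/√n) = 133.0 ± 2.576(10.5/√118) = 133.0 ± 2.49 = (130.51, 135.49)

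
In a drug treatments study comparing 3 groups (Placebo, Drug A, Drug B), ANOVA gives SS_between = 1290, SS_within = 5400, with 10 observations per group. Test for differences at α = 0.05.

df_between = 2, df_within = 27. F = MS_between/MS_within = 645.0/200.0 = 3.225. F_crit ≈ 3.354. Fail to reject H₀.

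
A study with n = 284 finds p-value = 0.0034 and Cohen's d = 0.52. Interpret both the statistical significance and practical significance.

Statistically significant (p = 0.0034 < 0.05). Cohen's d = 0.52 indicates a medium effect size. Both statistical and practical significance should be considered.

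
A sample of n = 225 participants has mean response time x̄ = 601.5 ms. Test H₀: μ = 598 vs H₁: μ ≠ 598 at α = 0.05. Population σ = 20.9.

z = (x̄ - μ₀)/(σ/√n) = (601.5 - 598)/(20.9/√225) = 2.512. Critical value: ±1.96. Since |2.512| > 1.96, Reject H₀.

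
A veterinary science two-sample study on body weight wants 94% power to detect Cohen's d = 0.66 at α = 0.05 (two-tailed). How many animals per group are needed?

z_{α/2} = 1.96, z_β = Φ⁻¹(0.94) = 1.555. For medium effect (d = 0.66): n per group = 2(z_{α/2} + z_β)²/d² = 2(1.96 + 1.555)²/0.66² = 56.7 → 57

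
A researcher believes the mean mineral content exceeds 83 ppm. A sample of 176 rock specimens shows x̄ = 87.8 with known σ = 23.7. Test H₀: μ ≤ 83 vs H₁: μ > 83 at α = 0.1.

z = 2.687. Critical value: 1.28. Reject H₀.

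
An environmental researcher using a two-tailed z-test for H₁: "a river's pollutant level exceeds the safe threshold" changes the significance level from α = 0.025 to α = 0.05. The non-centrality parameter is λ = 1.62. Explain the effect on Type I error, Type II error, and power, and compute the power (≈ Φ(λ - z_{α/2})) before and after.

Increasing α from 0.025 to 0.05:
• Type I error rate increases (α is the Type I rate by definition).
• Critical value moves from z_{α/2} = 2.241 to 1.96, so power = Φ(λ - z_{α/2}) goes from Φ(1.62 - 2.241) = 0.267 to Φ(1.62 - 1.96) = 0.367.
• Type II error rate β = 1 - power therefore decreases (0.733 → 0.633).
Appropriate when false negatives are costly — here, allowing unsafe pollution to continue.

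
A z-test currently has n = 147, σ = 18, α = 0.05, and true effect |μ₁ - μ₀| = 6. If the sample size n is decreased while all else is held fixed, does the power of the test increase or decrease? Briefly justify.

Power decreases: a smaller n inflates the standard error σ/√n, pulling the sampling distribution under H₁ back toward the critical value.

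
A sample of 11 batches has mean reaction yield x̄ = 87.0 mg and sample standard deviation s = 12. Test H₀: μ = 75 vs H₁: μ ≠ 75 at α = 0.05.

t = (x̄ - μ₀)/(s/√n) = (87.0 - 75)/(12/√11) = 3.317. df = 10, critical t = ±2.228. Reject H₀.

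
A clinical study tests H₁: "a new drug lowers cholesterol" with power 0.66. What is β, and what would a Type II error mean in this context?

β = 1 - power = 1 - 0.66 = 0.34. A Type II error is failing to reject H₀ when H₀ is false (false negative) — here, failing to conclude that a new drug lowers cholesterol when in fact it is true. Consequence: shelving an effective drug — patients miss out on a treatment that would have helped.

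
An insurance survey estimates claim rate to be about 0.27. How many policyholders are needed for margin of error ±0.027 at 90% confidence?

n = z²p(1-p)/E² = 1.645²×0.27×0.73/0.027² = 731.6 → n = 732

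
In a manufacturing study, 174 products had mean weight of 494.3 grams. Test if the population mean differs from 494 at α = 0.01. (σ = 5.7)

z = (x̄ - μ₀)/(σ/√n) = (494.3 - 494)/(5.7/√174) = 0.694. Critical value: ±2.576. Since |0.694| ≤ 2.576, Fail to reject H₀.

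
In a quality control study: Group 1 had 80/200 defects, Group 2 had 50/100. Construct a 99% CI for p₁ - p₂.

p̂₁ = 0.4, p̂₂ = 0.5. Difference = -0.1. CI = (-0.257, 0.057)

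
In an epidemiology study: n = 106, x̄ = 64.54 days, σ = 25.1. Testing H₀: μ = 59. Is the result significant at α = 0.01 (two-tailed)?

z = (64.54 - 59)/(25.1/√106) = 2.272. Since |z| ≤ 2.576, not significant at α = 0.01.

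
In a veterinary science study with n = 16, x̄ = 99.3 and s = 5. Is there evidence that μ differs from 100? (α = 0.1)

t = (x̄ - μ₀)/(s/√n) = (99.3 - 100)/(5/√16) = -0.56. df = 15, critical t = ±1.753. Fail to reject H₀.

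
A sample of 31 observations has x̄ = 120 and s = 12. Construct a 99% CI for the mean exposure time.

CI = x̄ ± t*(s/√n) = 120 ± 2.75(12/√31) = (114.07, 125.93)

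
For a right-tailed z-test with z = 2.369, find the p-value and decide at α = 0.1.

p = P(Z > 2.369) = 1 - Φ(2.369) ≈ 0.0089. Since p < 0.1, reject H₀ (significant) at α = 0.1.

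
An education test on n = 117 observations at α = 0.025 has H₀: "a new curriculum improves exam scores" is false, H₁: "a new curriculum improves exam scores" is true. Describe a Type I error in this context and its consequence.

Type I error: rejecting H₀ when it is true — concluding that a new curriculum improves exam scores when in fact it is not. Consequence: adopting a curriculum that gives no real benefit — disruption for nothing.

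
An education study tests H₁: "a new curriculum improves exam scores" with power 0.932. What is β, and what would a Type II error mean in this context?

β = 1 - power = 1 - 0.932 = 0.068. A Type II error is failing to reject H₀ when H₀ is false (false negative) — here, failing to conclude that a new curriculum improves exam scores when in fact it is true. Consequence: keeping the old curriculum when the new one would have helped students.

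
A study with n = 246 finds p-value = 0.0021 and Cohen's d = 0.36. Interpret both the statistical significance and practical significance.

Statistically significant (p = 0.0021 < 0.05). Cohen's d = 0.36 indicates a small effect size. Both statistical and practical significance should be considered.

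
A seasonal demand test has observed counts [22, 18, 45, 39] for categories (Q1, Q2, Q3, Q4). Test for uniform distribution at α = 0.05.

Expected = 31 each. χ² = Σ(O-E)²/E = 16.452. df = 3, critical value = 7.815. Reject H₀.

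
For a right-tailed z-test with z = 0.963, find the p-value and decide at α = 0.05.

p = P(Z > 0.963) = 1 - Φ(0.963) ≈ 0.1678. Since p ≥ 0.05, fail to reject H₀ (not significant) at α = 0.05.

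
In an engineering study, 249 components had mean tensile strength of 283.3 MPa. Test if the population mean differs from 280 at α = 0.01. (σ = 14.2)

z = (x̄ - μ₀)/(σ/√n) = (283.3 - 280)/(14.2/√249) = 3.667. Critical value: ±2.576. Since |3.667| > 2.576, Reject H₀.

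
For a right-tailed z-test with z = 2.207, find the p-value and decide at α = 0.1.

p = P(Z > 2.207) = 1 - Φ(2.207) ≈ 0.0137. Since p < 0.1, reject H₀ (significant) at α = 0.1.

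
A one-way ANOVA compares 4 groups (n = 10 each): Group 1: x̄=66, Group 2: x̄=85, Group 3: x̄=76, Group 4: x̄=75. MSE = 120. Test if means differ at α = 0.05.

Grand mean = 75.5. SS_between = 1810.0, MS_between = 603.33. F = 5.028, F_crit ≈ 2.866. Reject H₀.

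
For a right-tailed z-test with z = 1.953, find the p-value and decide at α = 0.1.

p = P(Z > 1.953) = 1 - Φ(1.953) ≈ 0.0254. Since p < 0.1, reject H₀ (significant) at α = 0.1.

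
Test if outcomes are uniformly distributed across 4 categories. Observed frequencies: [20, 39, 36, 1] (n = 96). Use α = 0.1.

Expected = 24 each. χ² = Σ(O-E)²/E = 38.083. df = 3, critical value = 6.251. Reject H₀.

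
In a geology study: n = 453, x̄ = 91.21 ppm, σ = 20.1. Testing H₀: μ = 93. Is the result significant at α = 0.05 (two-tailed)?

z = (91.21 - 93)/(20.1/√453) = -1.895. Since |z| ≤ 1.96, not significant at α = 0.05.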